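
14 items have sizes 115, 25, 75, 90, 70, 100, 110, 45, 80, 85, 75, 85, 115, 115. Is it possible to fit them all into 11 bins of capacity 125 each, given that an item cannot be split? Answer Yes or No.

No

Total = 1185; ⌈1185/125⌉ = 10.
12 items each exceed half the capacity and cannot share a bin, forcing at least 12 bins.
At least 12 bins are required, but only 11 are allowed.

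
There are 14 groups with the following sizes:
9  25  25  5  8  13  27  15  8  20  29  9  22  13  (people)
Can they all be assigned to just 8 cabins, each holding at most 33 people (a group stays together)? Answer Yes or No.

A valid assignment using 8 cabins:
  cabin 1: 29 = 29
  cabin 2: 27 + 5 = 32
  cabin 3: 25 + 8 = 33
  cabin 4: 25 + 8 = 33
  cabin 5: 22 + 9 = 31
  cabin 6: 20 + 13 = 33
  cabin 7: 15 + 13 = 28
  cabin 8: 9 = 9
Every load is within 33 people, so 8 cabins suffice.

Yes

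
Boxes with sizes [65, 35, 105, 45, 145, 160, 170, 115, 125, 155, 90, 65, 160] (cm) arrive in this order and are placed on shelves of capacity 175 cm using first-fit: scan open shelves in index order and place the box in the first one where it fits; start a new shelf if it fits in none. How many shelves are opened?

10

  65 → shelf 1 (new)  [load 65/175]
  35 → shelf 1  [load 100/175]
  105 → shelf 2 (new)  [load 105/175]
  45 → shelf 1  [load 145/175]
  145 → shelf 3 (new)  [load 145/175]
  160 → shelf 4 (new)  [load 160/175]
  170 → shelf 5 (new)  [load 170/175]
  115 → shelf 6 (new)  [load 115/175]
  125 → shelf 7 (new)  [load 125/175]
  155 → shelf 8 (new)  [load 155/175]
  90 → shelf 9 (new)  [load 90/175]
  65 → shelf 2  [load 170/175]
  160 → shelf 10 (new)  [load 160/175]
10 shelves opened.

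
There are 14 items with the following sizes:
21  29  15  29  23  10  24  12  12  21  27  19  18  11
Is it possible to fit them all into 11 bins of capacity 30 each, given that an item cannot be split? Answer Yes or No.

Yes

A valid assignment using 11 bins:
  bin 1: 29 = 29
  bin 2: 29 = 29
  bin 3: 27 = 27
  bin 4: 24 = 24
  bin 5: 23 = 23
  bin 6: 21 = 21
  bin 7: 21 = 21
  bin 8: 19 + 11 = 30
  bin 9: 18 + 12 = 30
  bin 10: 15 + 12 = 27
  bin 11: 10 = 10
Every load is within 30, so 11 bins suffice.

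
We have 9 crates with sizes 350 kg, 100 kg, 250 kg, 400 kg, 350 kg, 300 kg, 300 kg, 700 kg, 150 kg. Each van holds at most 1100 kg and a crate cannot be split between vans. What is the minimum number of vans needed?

Total = 700 + 400 + 350 + 350 + 300 + 300 + 250 + 150 + 100 = 2900 kg.
Lower bound: ⌈2900/1100⌉ = 3 vans.
A packing using 3 vans:
  van 1: 700 + 400 = 1100
  van 2: 350 + 350 + 300 + 100 = 1100
  van 3: 300 + 250 + 150 = 700
This matches the lower bound, so 3 is optimal.

3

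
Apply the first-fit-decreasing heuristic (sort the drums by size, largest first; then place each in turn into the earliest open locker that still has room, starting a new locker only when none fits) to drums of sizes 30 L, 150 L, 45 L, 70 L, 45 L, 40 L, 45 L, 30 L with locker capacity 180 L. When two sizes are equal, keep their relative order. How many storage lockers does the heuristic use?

3

Sorted descending: 150, 70, 45, 45, 45, 40, 30, 30.
  150 → locker 1 (new)  [load 150/180]
  70 → locker 2 (new)  [load 70/180]
  45 → locker 2  [load 115/180]
  45 → locker 2  [load 160/180]
  45 → locker 3 (new)  [load 45/180]
  40 → locker 3  [load 85/180]
  30 → locker 1  [load 180/180]
  30 → locker 3  [load 115/180]
3 storage lockers opened.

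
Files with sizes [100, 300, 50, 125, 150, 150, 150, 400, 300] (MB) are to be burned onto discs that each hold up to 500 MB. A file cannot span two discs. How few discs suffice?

Total = 400 + 300 + 300 + 150 + 150 + 150 + 125 + 100 + 50 = 1725 MB.
Lower bound: ⌈1725/500⌉ = 4 discs.
A packing using 4 discs:
  disc 1: 400 + 100 = 500
  disc 2: 300 + 150 + 50 = 500
  disc 3: 300 + 150 = 450
  disc 4: 150 + 125 = 275
This matches the lower bound, so 4 is optimal.

4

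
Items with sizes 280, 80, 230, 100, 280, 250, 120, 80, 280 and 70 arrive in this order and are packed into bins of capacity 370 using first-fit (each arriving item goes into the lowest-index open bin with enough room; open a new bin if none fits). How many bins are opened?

5

  280 → bin 1 (new)  [load 280/370]
  80 → bin 1  [load 360/370]
  230 → bin 2 (new)  [load 230/370]
  100 → bin 2  [load 330/370]
  280 → bin 3 (new)  [load 280/370]
  250 → bin 4 (new)  [load 250/370]
  120 → bin 4  [load 370/370]
  80 → bin 3  [load 360/370]
  280 → bin 5 (new)  [load 280/370]
  70 → bin 5  [load 350/370]
5 bins opened.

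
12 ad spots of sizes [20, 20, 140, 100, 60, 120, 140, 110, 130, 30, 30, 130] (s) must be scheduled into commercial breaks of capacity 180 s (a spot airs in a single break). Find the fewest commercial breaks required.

7

Total = 140 + 140 + 130 + 130 + 120 + 110 + 100 + 60 + 30 + 30 + 20 + 20 = 1030 s.
Lower bound: ⌈1030/180⌉ = 6 commercial breaks.
Also, 7 ad spots each exceed 90 s, and no two of those can share a break, so at least 7 commercial breaks are needed.
A packing using 7 commercial breaks:
  break 1: 140 + 30 = 170
  break 2: 140 + 30 = 170
  break 3: 130 + 20 + 20 = 170
  break 4: 130 = 130
  break 5: 120 + 60 = 180
  break 6: 110 = 110
  break 7: 100 = 100
This matches the lower bound, so 7 is optimal.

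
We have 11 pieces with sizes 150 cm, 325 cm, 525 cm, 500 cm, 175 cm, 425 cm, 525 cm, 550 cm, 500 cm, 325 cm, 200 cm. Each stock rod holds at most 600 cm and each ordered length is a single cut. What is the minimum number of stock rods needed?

Total = 550 + 525 + 525 + 500 + 500 + 425 + 325 + 325 + 200 + 175 + 150 = 4200 cm.
Lower bound: ⌈4200/600⌉ = 7 stock rods.
Also, 8 pieces each exceed 300 cm, and no two of those can share a stock rod, so at least 8 stock rods are needed.
A packing using 8 stock rods:
  stock rod 1: 550 = 550
  stock rod 2: 525 = 525
  stock rod 3: 525 = 525
  stock rod 4: 500 = 500
  stock rod 5: 500 = 500
  stock rod 6: 425 + 175 = 600
  stock rod 7: 325 + 200 = 525
  stock rod 8: 325 + 150 = 475
This matches the lower bound, so 8 is optimal.

8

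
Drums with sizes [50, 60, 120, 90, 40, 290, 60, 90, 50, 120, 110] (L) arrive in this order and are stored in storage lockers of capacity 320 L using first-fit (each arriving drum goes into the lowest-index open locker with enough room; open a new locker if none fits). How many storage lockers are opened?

4

  50 → locker 1 (new)  [load 50/320]
  60 → locker 1  [load 110/320]
  120 → locker 1  [load 230/320]
  90 → locker 1  [load 320/320]
  40 → locker 2 (new)  [load 40/320]
  290 → locker 3 (new)  [load 290/320]
  60 → locker 2  [load 100/320]
  90 → locker 2  [load 190/320]
  50 → locker 2  [load 240/320]
  120 → locker 4 (new)  [load 120/320]
  110 → locker 4  [load 230/320]
4 storage lockers opened.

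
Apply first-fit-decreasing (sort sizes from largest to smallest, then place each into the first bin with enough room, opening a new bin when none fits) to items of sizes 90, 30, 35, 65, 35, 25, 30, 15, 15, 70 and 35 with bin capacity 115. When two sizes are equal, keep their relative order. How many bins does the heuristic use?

Sorted descending: 90, 70, 65, 35, 35, 35, 30, 30, 25, 15, 15.
  90 → bin 1 (new)  [load 90/115]
  70 → bin 2 (new)  [load 70/115]
  65 → bin 3 (new)  [load 65/115]
  35 → bin 2  [load 105/115]
  35 → bin 3  [load 100/115]
  35 → bin 4 (new)  [load 35/115]
  30 → bin 4  [load 65/115]
  30 → bin 4  [load 95/115]
  25 → bin 1  [load 115/115]
  15 → bin 3  [load 115/115]
  15 → bin 4  [load 110/115]
4 bins opened.

4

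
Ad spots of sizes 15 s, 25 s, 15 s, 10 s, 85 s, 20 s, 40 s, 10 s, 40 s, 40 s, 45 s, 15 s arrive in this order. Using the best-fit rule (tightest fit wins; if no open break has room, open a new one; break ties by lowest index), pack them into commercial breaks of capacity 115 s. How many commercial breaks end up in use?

  15 → break 1 (new)  [load 15/115]
  25 → break 1  [load 40/115]
  15 → break 1  [load 55/115]
  10 → break 1  [load 65/115]
  85 → break 2 (new)  [load 85/115]
  20 → break 2  [load 105/115]
  40 → break 1  [load 105/115]
  10 → break 1  [load 115/115]
  40 → break 3 (new)  [load 40/115]
  40 → break 3  [load 80/115]
  45 → break 4 (new)  [load 45/115]
  15 → break 3  [load 95/115]
4 commercial breaks opened.

4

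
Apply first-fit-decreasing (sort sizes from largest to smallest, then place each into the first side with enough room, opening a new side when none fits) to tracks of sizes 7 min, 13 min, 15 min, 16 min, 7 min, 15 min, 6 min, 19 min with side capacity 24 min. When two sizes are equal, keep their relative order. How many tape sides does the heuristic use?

Sorted descending: 19, 16, 15, 15, 13, 7, 7, 6.
  19 → side 1 (new)  [load 19/24]
  16 → side 2 (new)  [load 16/24]
  15 → side 3 (new)  [load 15/24]
  15 → side 4 (new)  [load 15/24]
  13 → side 5 (new)  [load 13/24]
  7 → side 2  [load 23/24]
  7 → side 3  [load 22/24]
  6 → side 4  [load 21/24]
5 tape sides opened.

5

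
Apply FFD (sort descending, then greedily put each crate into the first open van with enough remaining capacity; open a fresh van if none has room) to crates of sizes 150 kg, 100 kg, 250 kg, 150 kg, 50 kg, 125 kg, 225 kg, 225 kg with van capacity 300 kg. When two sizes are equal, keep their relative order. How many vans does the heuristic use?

Sorted descending: 250, 225, 225, 150, 150, 125, 100, 50.
  250 → van 1 (new)  [load 250/300]
  225 → van 2 (new)  [load 225/300]
  225 → van 3 (new)  [load 225/300]
  150 → van 4 (new)  [load 150/300]
  150 → van 4  [load 300/300]
  125 → van 5 (new)  [load 125/300]
  100 → van 5  [load 225/300]
  50 → van 1  [load 300/300]
5 vans opened.

5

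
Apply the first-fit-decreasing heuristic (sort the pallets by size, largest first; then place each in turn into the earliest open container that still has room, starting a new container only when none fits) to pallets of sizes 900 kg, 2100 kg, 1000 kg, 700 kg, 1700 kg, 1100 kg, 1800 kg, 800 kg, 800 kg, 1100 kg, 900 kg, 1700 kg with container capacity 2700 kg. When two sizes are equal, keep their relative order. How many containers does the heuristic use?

6

Sorted descending: 2100, 1800, 1700, 1700, 1100, 1100, 1000, 900, 900, 800, 800, 700.
  2100 → container 1 (new)  [load 2100/2700]
  1800 → container 2 (new)  [load 1800/2700]
  1700 → container 3 (new)  [load 1700/2700]
  1700 → container 4 (new)  [load 1700/2700]
  1100 → container 5 (new)  [load 1100/2700]
  1100 → container 5  [load 2200/2700]
  1000 → container 3  [load 2700/2700]
  900 → container 2  [load 2700/2700]
  900 → container 4  [load 2600/2700]
  800 → container 6 (new)  [load 800/2700]
  800 → container 6  [load 1600/2700]
  700 → container 6  [load 2300/2700]
6 containers opened.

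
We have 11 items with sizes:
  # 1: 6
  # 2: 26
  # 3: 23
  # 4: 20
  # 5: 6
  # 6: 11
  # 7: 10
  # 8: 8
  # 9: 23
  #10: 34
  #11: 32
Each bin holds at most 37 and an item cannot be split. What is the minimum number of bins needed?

6

Total = 34 + 32 + 26 + 23 + 23 + 20 + 11 + 10 + 8 + 6 + 6 = 199.
Lower bound: ⌈199/37⌉ = 6 bins.
A packing using 6 bins:
  bin 1: 34 = 34
  bin 2: 32 = 32
  bin 3: 26 + 11 = 37
  bin 4: 23 + 10 = 33
  bin 5: 23 + 8 + 6 = 37
  bin 6: 20 + 6 = 26
This matches the lower bound, so 6 is optimal.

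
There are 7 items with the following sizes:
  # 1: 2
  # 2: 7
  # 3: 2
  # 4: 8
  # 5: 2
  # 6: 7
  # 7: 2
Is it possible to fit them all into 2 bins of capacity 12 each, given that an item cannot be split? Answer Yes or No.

Total = 30; ⌈30/12⌉ = 3.
At least 3 bins are required, but only 2 are allowed.

No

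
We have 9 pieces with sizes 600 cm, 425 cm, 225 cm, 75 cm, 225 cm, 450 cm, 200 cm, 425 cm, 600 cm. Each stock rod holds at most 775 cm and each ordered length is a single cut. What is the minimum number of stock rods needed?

5

Total = 600 + 600 + 450 + 425 + 425 + 225 + 225 + 200 + 75 = 3225 cm.
Lower bound: ⌈3225/775⌉ = 5 stock rods.
A packing using 5 stock rods:
  stock rod 1: 600 + 75 = 675
  stock rod 2: 600 = 600
  stock rod 3: 450 + 225 = 675
  stock rod 4: 425 + 225 = 650
  stock rod 5: 425 + 200 = 625
This matches the lower bound, so 5 is optimal.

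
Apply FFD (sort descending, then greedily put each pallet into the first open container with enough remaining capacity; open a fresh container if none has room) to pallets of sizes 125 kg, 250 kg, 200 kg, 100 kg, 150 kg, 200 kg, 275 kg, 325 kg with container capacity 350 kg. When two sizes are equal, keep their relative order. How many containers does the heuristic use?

Sorted descending: 325, 275, 250, 200, 200, 150, 125, 100.
  325 → container 1 (new)  [load 325/350]
  275 → container 2 (new)  [load 275/350]
  250 → container 3 (new)  [load 250/350]
  200 → container 4 (new)  [load 200/350]
  200 → container 5 (new)  [load 200/350]
  150 → container 4  [load 350/350]
  125 → container 5  [load 325/350]
  100 → container 3  [load 350/350]
5 containers opened.

5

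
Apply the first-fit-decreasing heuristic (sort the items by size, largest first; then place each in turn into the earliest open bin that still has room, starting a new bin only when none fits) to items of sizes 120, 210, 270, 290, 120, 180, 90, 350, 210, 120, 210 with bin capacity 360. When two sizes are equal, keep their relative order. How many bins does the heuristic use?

7

Sorted descending: 350, 290, 270, 210, 210, 210, 180, 120, 120, 120, 90.
  350 → bin 1 (new)  [load 350/360]
  290 → bin 2 (new)  [load 290/360]
  270 → bin 3 (new)  [load 270/360]
  210 → bin 4 (new)  [load 210/360]
  210 → bin 5 (new)  [load 210/360]
  210 → bin 6 (new)  [load 210/360]
  180 → bin 7 (new)  [load 180/360]
  120 → bin 4  [load 330/360]
  120 → bin 5  [load 330/360]
  120 → bin 6  [load 330/360]
  90 → bin 3  [load 360/360]
7 bins opened.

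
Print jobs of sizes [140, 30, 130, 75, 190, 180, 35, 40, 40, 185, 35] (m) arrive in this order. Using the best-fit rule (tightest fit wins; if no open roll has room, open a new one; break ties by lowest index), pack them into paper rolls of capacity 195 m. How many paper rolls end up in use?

  140 → roll 1 (new)  [load 140/195]
  30 → roll 1  [load 170/195]
  130 → roll 2 (new)  [load 130/195]
  75 → roll 3 (new)  [load 75/195]
  190 → roll 4 (new)  [load 190/195]
  180 → roll 5 (new)  [load 180/195]
  35 → roll 2  [load 165/195]
  40 → roll 3  [load 115/195]
  40 → roll 3  [load 155/195]
  185 → roll 6 (new)  [load 185/195]
  35 → roll 3  [load 190/195]
6 paper rolls opened.

6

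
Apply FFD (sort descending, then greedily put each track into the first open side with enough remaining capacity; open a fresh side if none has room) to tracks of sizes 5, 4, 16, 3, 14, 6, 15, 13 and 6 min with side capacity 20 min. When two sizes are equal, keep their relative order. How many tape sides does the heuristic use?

Sorted descending: 16, 15, 14, 13, 6, 6, 5, 4, 3.
  16 → side 1 (new)  [load 16/20]
  15 → side 2 (new)  [load 15/20]
  14 → side 3 (new)  [load 14/20]
  13 → side 4 (new)  [load 13/20]
  6 → side 3  [load 20/20]
  6 → side 4  [load 19/20]
  5 → side 2  [load 20/20]
  4 → side 1  [load 20/20]
  3 → side 5 (new)  [load 3/20]
5 tape sides opened.

5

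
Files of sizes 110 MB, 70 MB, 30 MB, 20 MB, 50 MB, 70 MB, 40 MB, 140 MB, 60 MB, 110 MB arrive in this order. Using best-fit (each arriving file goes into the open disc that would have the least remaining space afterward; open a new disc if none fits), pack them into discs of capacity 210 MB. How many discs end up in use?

4

  110 → disc 1 (new)  [load 110/210]
  70 → disc 1  [load 180/210]
  30 → disc 1  [load 210/210]
  20 → disc 2 (new)  [load 20/210]
  50 → disc 2  [load 70/210]
  70 → disc 2  [load 140/210]
  40 → disc 2  [load 180/210]
  140 → disc 3 (new)  [load 140/210]
  60 → disc 3  [load 200/210]
  110 → disc 4 (new)  [load 110/210]
4 discs opened.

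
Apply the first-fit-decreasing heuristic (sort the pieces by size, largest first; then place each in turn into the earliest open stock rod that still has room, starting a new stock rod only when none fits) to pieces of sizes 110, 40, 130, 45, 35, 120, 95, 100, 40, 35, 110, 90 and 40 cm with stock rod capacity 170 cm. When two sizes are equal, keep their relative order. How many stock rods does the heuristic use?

7

Sorted descending: 130, 120, 110, 110, 100, 95, 90, 45, 40, 40, 40, 35, 35.
  130 → stock rod 1 (new)  [load 130/170]
  120 → stock rod 2 (new)  [load 120/170]
  110 → stock rod 3 (new)  [load 110/170]
  110 → stock rod 4 (new)  [load 110/170]
  100 → stock rod 5 (new)  [load 100/170]
  95 → stock rod 6 (new)  [load 95/170]
  90 → stock rod 7 (new)  [load 90/170]
  45 → stock rod 2  [load 165/170]
  40 → stock rod 1  [load 170/170]
  40 → stock rod 3  [load 150/170]
  40 → stock rod 4  [load 150/170]
  35 → stock rod 5  [load 135/170]
  35 → stock rod 5  [load 170/170]
7 stock rods opened.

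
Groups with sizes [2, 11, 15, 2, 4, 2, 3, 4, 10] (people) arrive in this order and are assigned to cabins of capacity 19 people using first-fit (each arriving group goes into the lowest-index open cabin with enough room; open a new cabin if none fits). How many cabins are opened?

  2 → cabin 1 (new)  [load 2/19]
  11 → cabin 1  [load 13/19]
  15 → cabin 2 (new)  [load 15/19]
  2 → cabin 1  [load 15/19]
  4 → cabin 1  [load 19/19]
  2 → cabin 2  [load 17/19]
  3 → cabin 3 (new)  [load 3/19]
  4 → cabin 3  [load 7/19]
  10 → cabin 3  [load 17/19]
3 cabins opened.

3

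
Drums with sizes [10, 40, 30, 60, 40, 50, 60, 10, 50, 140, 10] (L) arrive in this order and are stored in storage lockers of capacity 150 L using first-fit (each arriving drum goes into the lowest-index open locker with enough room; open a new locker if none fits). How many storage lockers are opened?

4

  10 → locker 1 (new)  [load 10/150]
  40 → locker 1  [load 50/150]
  30 → locker 1  [load 80/150]
  60 → locker 1  [load 140/150]
  40 → locker 2 (new)  [load 40/150]
  50 → locker 2  [load 90/150]
  60 → locker 2  [load 150/150]
  10 → locker 1  [load 150/150]
  50 → locker 3 (new)  [load 50/150]
  140 → locker 4 (new)  [load 140/150]
  10 → locker 3  [load 60/150]
4 storage lockers opened.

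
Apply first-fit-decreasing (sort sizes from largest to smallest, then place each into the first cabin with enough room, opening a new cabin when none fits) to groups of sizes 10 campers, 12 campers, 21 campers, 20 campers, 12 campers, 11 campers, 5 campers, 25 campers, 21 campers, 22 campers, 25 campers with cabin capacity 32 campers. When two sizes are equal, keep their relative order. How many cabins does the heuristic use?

7

Sorted descending: 25, 25, 22, 21, 21, 20, 12, 12, 11, 10, 5.
  25 → cabin 1 (new)  [load 25/32]
  25 → cabin 2 (new)  [load 25/32]
  22 → cabin 3 (new)  [load 22/32]
  21 → cabin 4 (new)  [load 21/32]
  21 → cabin 5 (new)  [load 21/32]
  20 → cabin 6 (new)  [load 20/32]
  12 → cabin 6  [load 32/32]
  12 → cabin 7 (new)  [load 12/32]
  11 → cabin 4  [load 32/32]
  10 → cabin 3  [load 32/32]
  5 → cabin 1  [load 30/32]
7 cabins opened.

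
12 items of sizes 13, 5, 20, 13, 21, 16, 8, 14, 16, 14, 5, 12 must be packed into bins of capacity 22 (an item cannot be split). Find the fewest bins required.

9

Total = 21 + 20 + 16 + 16 + 14 + 14 + 13 + 13 + 12 + 8 + 5 + 5 = 157.
Lower bound: ⌈157/22⌉ = 8 bins.
Also, 9 items each exceed 11, and no two of those can share a bin, so at least 9 bins are needed.
A packing using 9 bins:
  bin 1: 21 = 21
  bin 2: 20 = 20
  bin 3: 16 + 5 = 21
  bin 4: 16 + 5 = 21
  bin 5: 14 + 8 = 22
  bin 6: 14 = 14
  bin 7: 13 = 13
  bin 8: 13 = 13
  bin 9: 12 = 12
This matches the lower bound, so 9 is optimal.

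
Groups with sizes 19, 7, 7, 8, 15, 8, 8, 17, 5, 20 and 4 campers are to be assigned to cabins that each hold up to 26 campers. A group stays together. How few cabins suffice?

5

Total = 20 + 19 + 17 + 15 + 8 + 8 + 8 + 7 + 7 + 5 + 4 = 118 campers.
Lower bound: ⌈118/26⌉ = 5 cabins.
A packing using 5 cabins:
  cabin 1: 20 + 5 = 25
  cabin 2: 19 + 7 = 26
  cabin 3: 17 + 8 = 25
  cabin 4: 15 + 8 = 23
  cabin 5: 8 + 7 + 4 = 19
This matches the lower bound, so 5 is optimal.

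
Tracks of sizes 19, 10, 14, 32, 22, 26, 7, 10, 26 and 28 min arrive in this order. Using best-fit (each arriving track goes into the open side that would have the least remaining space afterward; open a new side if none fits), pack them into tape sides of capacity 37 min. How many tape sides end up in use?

6

  19 → side 1 (new)  [load 19/37]
  10 → side 1  [load 29/37]
  14 → side 2 (new)  [load 14/37]
  32 → side 3 (new)  [load 32/37]
  22 → side 2  [load 36/37]
  26 → side 4 (new)  [load 26/37]
  7 → side 1  [load 36/37]
  10 → side 4  [load 36/37]
  26 → side 5 (new)  [load 26/37]
  28 → side 6 (new)  [load 28/37]
6 tape sides opened.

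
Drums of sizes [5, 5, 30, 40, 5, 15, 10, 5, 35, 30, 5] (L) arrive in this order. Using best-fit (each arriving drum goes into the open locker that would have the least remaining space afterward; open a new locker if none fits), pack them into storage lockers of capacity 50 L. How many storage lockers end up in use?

4

  5 → locker 1 (new)  [load 5/50]
  5 → locker 1  [load 10/50]
  30 → locker 1  [load 40/50]
  40 → locker 2 (new)  [load 40/50]
  5 → locker 1  [load 45/50]
  15 → locker 3 (new)  [load 15/50]
  10 → locker 2  [load 50/50]
  5 → locker 1  [load 50/50]
  35 → locker 3  [load 50/50]
  30 → locker 4 (new)  [load 30/50]
  5 → locker 4  [load 35/50]
4 storage lockers opened.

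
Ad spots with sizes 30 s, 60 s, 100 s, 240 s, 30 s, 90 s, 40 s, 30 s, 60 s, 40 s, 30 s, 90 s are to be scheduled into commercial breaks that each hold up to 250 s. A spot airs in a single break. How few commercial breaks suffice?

Total = 240 + 100 + 90 + 90 + 60 + 60 + 40 + 40 + 30 + 30 + 30 + 30 = 840 s.
Lower bound: ⌈840/250⌉ = 4 commercial breaks.
A packing using 4 commercial breaks:
  break 1: 240 = 240
  break 2: 100 + 90 + 60 = 250
  break 3: 90 + 60 + 40 + 40 = 230
  break 4: 30 + 30 + 30 + 30 = 120
This matches the lower bound, so 4 is optimal.

4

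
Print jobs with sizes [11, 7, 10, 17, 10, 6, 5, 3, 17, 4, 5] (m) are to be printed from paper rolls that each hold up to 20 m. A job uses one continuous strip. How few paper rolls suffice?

5

Total = 17 + 17 + 11 + 10 + 10 + 7 + 6 + 5 + 5 + 4 + 3 = 95 m.
Lower bound: ⌈95/20⌉ = 5 paper rolls.
A packing using 5 paper rolls:
  roll 1: 17 + 3 = 20
  roll 2: 17 = 17
  roll 3: 11 + 7 = 18
  roll 4: 10 + 10 = 20
  roll 5: 6 + 5 + 5 + 4 = 20
This matches the lower bound, so 5 is optimal.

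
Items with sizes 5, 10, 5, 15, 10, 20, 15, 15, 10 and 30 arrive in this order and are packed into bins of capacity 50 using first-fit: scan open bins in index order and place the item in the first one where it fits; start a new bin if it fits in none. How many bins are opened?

  5 → bin 1 (new)  [load 5/50]
  10 → bin 1  [load 15/50]
  5 → bin 1  [load 20/50]
  15 → bin 1  [load 35/50]
  10 → bin 1  [load 45/50]
  20 → bin 2 (new)  [load 20/50]
  15 → bin 2  [load 35/50]
  15 → bin 2  [load 50/50]
  10 → bin 3 (new)  [load 10/50]
  30 → bin 3  [load 40/50]
3 bins opened.

3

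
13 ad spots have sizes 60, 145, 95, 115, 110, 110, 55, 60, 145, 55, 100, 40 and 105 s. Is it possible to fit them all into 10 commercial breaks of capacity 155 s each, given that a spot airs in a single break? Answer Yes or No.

A valid assignment using 9 commercial breaks:
  break 1: 145 = 145
  break 2: 145 = 145
  break 3: 115 + 40 = 155
  break 4: 110 = 110
  break 5: 110 = 110
  break 6: 105 = 105
  break 7: 100 + 55 = 155
  break 8: 95 + 60 = 155
  break 9: 60 + 55 = 115
That uses only 9 ≤ 10, so 10 commercial breaks are enough.

Yes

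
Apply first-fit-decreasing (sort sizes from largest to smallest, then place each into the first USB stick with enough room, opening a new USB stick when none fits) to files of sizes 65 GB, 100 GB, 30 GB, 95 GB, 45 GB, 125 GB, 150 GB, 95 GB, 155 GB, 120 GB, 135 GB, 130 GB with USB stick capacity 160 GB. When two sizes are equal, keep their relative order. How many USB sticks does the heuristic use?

9

Sorted descending: 155, 150, 135, 130, 125, 120, 100, 95, 95, 65, 45, 30.
  155 → USB stick 1 (new)  [load 155/160]
  150 → USB stick 2 (new)  [load 150/160]
  135 → USB stick 3 (new)  [load 135/160]
  130 → USB stick 4 (new)  [load 130/160]
  125 → USB stick 5 (new)  [load 125/160]
  120 → USB stick 6 (new)  [load 120/160]
  100 → USB stick 7 (new)  [load 100/160]
  95 → USB stick 8 (new)  [load 95/160]
  95 → USB stick 9 (new)  [load 95/160]
  65 → USB stick 8  [load 160/160]
  45 → USB stick 7  [load 145/160]
  30 → USB stick 4  [load 160/160]
9 USB sticks opened.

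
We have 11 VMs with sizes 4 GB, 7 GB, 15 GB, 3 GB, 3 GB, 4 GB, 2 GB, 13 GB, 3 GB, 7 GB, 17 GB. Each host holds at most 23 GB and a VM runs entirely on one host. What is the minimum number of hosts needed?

Total = 17 + 15 + 13 + 7 + 7 + 4 + 4 + 3 + 3 + 3 + 2 = 78 GB.
Lower bound: ⌈78/23⌉ = 4 hosts.
A packing using 4 hosts:
  host 1: 17 + 4 + 2 = 23
  host 2: 15 + 7 = 22
  host 3: 13 + 7 + 3 = 23
  host 4: 4 + 3 + 3 = 10
This matches the lower bound, so 4 is optimal.

4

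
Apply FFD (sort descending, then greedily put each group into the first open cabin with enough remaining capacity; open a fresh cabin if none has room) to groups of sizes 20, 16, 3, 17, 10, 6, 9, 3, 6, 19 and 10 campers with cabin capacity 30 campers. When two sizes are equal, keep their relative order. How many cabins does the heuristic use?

Sorted descending: 20, 19, 17, 16, 10, 10, 9, 6, 6, 3, 3.
  20 → cabin 1 (new)  [load 20/30]
  19 → cabin 2 (new)  [load 19/30]
  17 → cabin 3 (new)  [load 17/30]
  16 → cabin 4 (new)  [load 16/30]
  10 → cabin 1  [load 30/30]
  10 → cabin 2  [load 29/30]
  9 → cabin 3  [load 26/30]
  6 → cabin 4  [load 22/30]
  6 → cabin 4  [load 28/30]
  3 → cabin 3  [load 29/30]
  3 → cabin 5 (new)  [load 3/30]
5 cabins opened.

5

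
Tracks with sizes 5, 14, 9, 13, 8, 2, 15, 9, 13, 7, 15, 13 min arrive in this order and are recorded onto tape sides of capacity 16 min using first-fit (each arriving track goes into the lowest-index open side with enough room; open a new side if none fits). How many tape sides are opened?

  5 → side 1 (new)  [load 5/16]
  14 → side 2 (new)  [load 14/16]
  9 → side 1  [load 14/16]
  13 → side 3 (new)  [load 13/16]
  8 → side 4 (new)  [load 8/16]
  2 → side 1  [load 16/16]
  15 → side 5 (new)  [load 15/16]
  9 → side 6 (new)  [load 9/16]
  13 → side 7 (new)  [load 13/16]
  7 → side 4  [load 15/16]
  15 → side 8 (new)  [load 15/16]
  13 → side 9 (new)  [load 13/16]
9 tape sides opened.

9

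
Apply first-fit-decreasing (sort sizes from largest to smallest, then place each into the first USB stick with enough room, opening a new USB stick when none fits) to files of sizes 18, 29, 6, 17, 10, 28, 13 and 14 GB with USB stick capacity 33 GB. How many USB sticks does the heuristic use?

5

Sorted descending: 29, 28, 18, 17, 14, 13, 10, 6.
  29 → USB stick 1 (new)  [load 29/33]
  28 → USB stick 2 (new)  [load 28/33]
  18 → USB stick 3 (new)  [load 18/33]
  17 → USB stick 4 (new)  [load 17/33]
  14 → USB stick 3  [load 32/33]
  13 → USB stick 4  [load 30/33]
  10 → USB stick 5 (new)  [load 10/33]
  6 → USB stick 5  [load 16/33]
5 USB sticks opened.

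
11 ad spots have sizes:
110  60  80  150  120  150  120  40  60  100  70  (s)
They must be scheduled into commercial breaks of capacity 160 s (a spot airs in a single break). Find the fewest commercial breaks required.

8

Total = 150 + 150 + 120 + 120 + 110 + 100 + 80 + 70 + 60 + 60 + 40 = 1060 s.
Lower bound: ⌈1060/160⌉ = 7 commercial breaks.
A packing using 8 commercial breaks:
  break 1: 150 = 150
  break 2: 150 = 150
  break 3: 120 + 40 = 160
  break 4: 120 = 120
  break 5: 110 = 110
  break 6: 100 + 60 = 160
  break 7: 80 + 70 = 150
  break 8: 60 = 60
No arrangement into 7 commercial breaks stays within capacity, so 8 is optimal.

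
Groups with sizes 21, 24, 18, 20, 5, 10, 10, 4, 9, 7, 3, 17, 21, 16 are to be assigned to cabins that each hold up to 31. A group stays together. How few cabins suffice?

7

Total = 24 + 21 + 21 + 20 + 18 + 17 + 16 + 10 + 10 + 9 + 7 + 5 + 4 + 3 = 185.
Lower bound: ⌈185/31⌉ = 6 cabins.
Also, 7 groups each exceed 31/2, and no two of those can share a cabin, so at least 7 cabins are needed.
A packing using 7 cabins:
  cabin 1: 24 + 7 = 31
  cabin 2: 21 + 10 = 31
  cabin 3: 21 + 10 = 31
  cabin 4: 20 + 9 = 29
  cabin 5: 18 + 5 + 4 + 3 = 30
  cabin 6: 17 = 17
  cabin 7: 16 = 16
This matches the lower bound, so 7 is optimal.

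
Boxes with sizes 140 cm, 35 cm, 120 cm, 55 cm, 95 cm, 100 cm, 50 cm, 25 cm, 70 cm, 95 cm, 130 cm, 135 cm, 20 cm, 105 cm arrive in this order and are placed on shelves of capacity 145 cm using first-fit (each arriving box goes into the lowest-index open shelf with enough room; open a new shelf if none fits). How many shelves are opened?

10

  140 → shelf 1 (new)  [load 140/145]
  35 → shelf 2 (new)  [load 35/145]
  120 → shelf 3 (new)  [load 120/145]
  55 → shelf 2  [load 90/145]
  95 → shelf 4 (new)  [load 95/145]
  100 → shelf 5 (new)  [load 100/145]
  50 → shelf 2  [load 140/145]
  25 → shelf 3  [load 145/145]
  70 → shelf 6 (new)  [load 70/145]
  95 → shelf 7 (new)  [load 95/145]
  130 → shelf 8 (new)  [load 130/145]
  135 → shelf 9 (new)  [load 135/145]
  20 → shelf 4  [load 115/145]
  105 → shelf 10 (new)  [load 105/145]
10 shelves opened.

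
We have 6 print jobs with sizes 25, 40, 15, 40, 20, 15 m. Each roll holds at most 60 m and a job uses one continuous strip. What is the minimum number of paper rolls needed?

Total = 40 + 40 + 25 + 20 + 15 + 15 = 155 m.
Lower bound: ⌈155/60⌉ = 3 paper rolls.
A packing using 3 paper rolls:
  roll 1: 40 + 20 = 60
  roll 2: 40 + 15 = 55
  roll 3: 25 + 15 = 40
This matches the lower bound, so 3 is optimal.

3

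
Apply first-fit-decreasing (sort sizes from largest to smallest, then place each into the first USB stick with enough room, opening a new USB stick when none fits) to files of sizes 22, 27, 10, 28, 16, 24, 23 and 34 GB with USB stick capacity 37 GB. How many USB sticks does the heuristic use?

Sorted descending: 34, 28, 27, 24, 23, 22, 16, 10.
  34 → USB stick 1 (new)  [load 34/37]
  28 → USB stick 2 (new)  [load 28/37]
  27 → USB stick 3 (new)  [load 27/37]
  24 → USB stick 4 (new)  [load 24/37]
  23 → USB stick 5 (new)  [load 23/37]
  22 → USB stick 6 (new)  [load 22/37]
  16 → USB stick 7 (new)  [load 16/37]
  10 → USB stick 3  [load 37/37]
7 USB sticks opened.

7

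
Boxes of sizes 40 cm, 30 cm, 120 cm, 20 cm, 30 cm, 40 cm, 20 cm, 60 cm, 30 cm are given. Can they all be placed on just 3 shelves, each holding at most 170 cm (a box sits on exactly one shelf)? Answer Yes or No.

Yes

A valid assignment using 3 shelves:
  shelf 1: 120 + 40 = 160
  shelf 2: 60 + 40 + 30 + 30 = 160
  shelf 3: 30 + 20 + 20 = 70
Every load is within 170 cm, so 3 shelves suffice.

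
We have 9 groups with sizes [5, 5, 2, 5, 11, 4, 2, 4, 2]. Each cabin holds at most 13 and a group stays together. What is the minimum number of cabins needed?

4

Total = 11 + 5 + 5 + 5 + 4 + 4 + 2 + 2 + 2 = 40.
Lower bound: ⌈40/13⌉ = 4 cabins.
A packing using 4 cabins:
  cabin 1: 11 + 2 = 13
  cabin 2: 5 + 5 + 2 = 12
  cabin 3: 5 + 4 + 4 = 13
  cabin 4: 2 = 2
This matches the lower bound, so 4 is optimal.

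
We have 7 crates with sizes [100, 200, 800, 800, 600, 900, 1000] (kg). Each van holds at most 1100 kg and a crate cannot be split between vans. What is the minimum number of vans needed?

5

Total = 1000 + 900 + 800 + 800 + 600 + 200 + 100 = 4400 kg.
Lower bound: ⌈4400/1100⌉ = 4 vans.
Also, 5 crates each exceed 550 kg, and no two of those can share a van, so at least 5 vans are needed.
A packing using 5 vans:
  van 1: 1000 + 100 = 1100
  van 2: 900 + 200 = 1100
  van 3: 800 = 800
  van 4: 800 = 800
  van 5: 600 = 600
This matches the lower bound, so 5 is optimal.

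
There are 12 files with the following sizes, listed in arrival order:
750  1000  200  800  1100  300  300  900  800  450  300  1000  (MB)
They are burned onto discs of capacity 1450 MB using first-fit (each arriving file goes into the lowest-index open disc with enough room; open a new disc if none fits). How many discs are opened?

7

  750 → disc 1 (new)  [load 750/1450]
  1000 → disc 2 (new)  [load 1000/1450]
  200 → disc 1  [load 950/1450]
  800 → disc 3 (new)  [load 800/1450]
  1100 → disc 4 (new)  [load 1100/1450]
  300 → disc 1  [load 1250/1450]
  300 → disc 2  [load 1300/1450]
  900 → disc 5 (new)  [load 900/1450]
  800 → disc 6 (new)  [load 800/1450]
  450 → disc 3  [load 1250/1450]
  300 → disc 4  [load 1400/1450]
  1000 → disc 7 (new)  [load 1000/1450]
7 discs opened.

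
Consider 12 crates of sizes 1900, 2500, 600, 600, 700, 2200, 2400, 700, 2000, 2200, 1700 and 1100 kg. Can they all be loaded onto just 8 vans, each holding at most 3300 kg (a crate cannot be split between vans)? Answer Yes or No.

Yes

A valid assignment using 7 vans:
  van 1: 2500 + 700 = 3200
  van 2: 2400 + 700 = 3100
  van 3: 2200 + 1100 = 3300
  van 4: 2200 + 600 = 2800
  van 5: 2000 + 600 = 2600
  van 6: 1900 = 1900
  van 7: 1700 = 1700
That uses only 7 ≤ 8, so 8 vans are enough.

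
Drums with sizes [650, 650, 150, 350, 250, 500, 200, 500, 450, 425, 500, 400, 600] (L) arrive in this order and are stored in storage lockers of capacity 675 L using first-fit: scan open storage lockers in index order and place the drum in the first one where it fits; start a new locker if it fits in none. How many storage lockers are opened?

  650 → locker 1 (new)  [load 650/675]
  650 → locker 2 (new)  [load 650/675]
  150 → locker 3 (new)  [load 150/675]
  350 → locker 3  [load 500/675]
  250 → locker 4 (new)  [load 250/675]
  500 → locker 5 (new)  [load 500/675]
  200 → locker 4  [load 450/675]
  500 → locker 6 (new)  [load 500/675]
  450 → locker 7 (new)  [load 450/675]
  425 → locker 8 (new)  [load 425/675]
  500 → locker 9 (new)  [load 500/675]
  400 → locker 10 (new)  [load 400/675]
  600 → locker 11 (new)  [load 600/675]
11 storage lockers opened.

11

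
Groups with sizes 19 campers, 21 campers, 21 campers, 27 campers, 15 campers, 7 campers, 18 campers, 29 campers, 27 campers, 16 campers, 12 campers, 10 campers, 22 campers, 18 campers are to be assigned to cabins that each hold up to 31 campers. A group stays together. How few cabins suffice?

10

Total = 29 + 27 + 27 + 22 + 21 + 21 + 19 + 18 + 18 + 16 + 15 + 12 + 10 + 7 = 262 campers.
Lower bound: ⌈262/31⌉ = 9 cabins.
Also, 10 groups each exceed 31/2 campers, and no two of those can share a cabin, so at least 10 cabins are needed.
A packing using 10 cabins:
  cabin 1: 29 = 29
  cabin 2: 27 = 27
  cabin 3: 27 = 27
  cabin 4: 22 + 7 = 29
  cabin 5: 21 + 10 = 31
  cabin 6: 21 = 21
  cabin 7: 19 + 12 = 31
  cabin 8: 18 = 18
  cabin 9: 18 = 18
  cabin 10: 16 + 15 = 31
This matches the lower bound, so 10 is optimal.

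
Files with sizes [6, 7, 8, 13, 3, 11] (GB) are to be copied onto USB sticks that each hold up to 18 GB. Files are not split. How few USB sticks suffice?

Total = 13 + 11 + 8 + 7 + 6 + 3 = 48 GB.
Lower bound: ⌈48/18⌉ = 3 USB sticks.
A packing using 3 USB sticks:
  USB stick 1: 13 + 3 = 16
  USB stick 2: 11 + 7 = 18
  USB stick 3: 8 + 6 = 14
This matches the lower bound, so 3 is optimal.

3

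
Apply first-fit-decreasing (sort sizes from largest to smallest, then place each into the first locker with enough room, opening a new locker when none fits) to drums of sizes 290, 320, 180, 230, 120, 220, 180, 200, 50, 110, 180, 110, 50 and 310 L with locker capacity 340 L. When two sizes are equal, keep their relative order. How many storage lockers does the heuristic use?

Sorted descending: 320, 310, 290, 230, 220, 200, 180, 180, 180, 120, 110, 110, 50, 50.
  320 → locker 1 (new)  [load 320/340]
  310 → locker 2 (new)  [load 310/340]
  290 → locker 3 (new)  [load 290/340]
  230 → locker 4 (new)  [load 230/340]
  220 → locker 5 (new)  [load 220/340]
  200 → locker 6 (new)  [load 200/340]
  180 → locker 7 (new)  [load 180/340]
  180 → locker 8 (new)  [load 180/340]
  180 → locker 9 (new)  [load 180/340]
  120 → locker 5  [load 340/340]
  110 → locker 4  [load 340/340]
  110 → locker 6  [load 310/340]
  50 → locker 3  [load 340/340]
  50 → locker 7  [load 230/340]
9 storage lockers opened.

9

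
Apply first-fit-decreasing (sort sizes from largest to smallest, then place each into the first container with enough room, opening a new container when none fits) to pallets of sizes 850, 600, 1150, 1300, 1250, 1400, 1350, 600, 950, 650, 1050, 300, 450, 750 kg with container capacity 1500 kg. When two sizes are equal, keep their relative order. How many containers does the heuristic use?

10

Sorted descending: 1400, 1350, 1300, 1250, 1150, 1050, 950, 850, 750, 650, 600, 600, 450, 300.
  1400 → container 1 (new)  [load 1400/1500]
  1350 → container 2 (new)  [load 1350/1500]
  1300 → container 3 (new)  [load 1300/1500]
  1250 → container 4 (new)  [load 1250/1500]
  1150 → container 5 (new)  [load 1150/1500]
  1050 → container 6 (new)  [load 1050/1500]
  950 → container 7 (new)  [load 950/1500]
  850 → container 8 (new)  [load 850/1500]
  750 → container 9 (new)  [load 750/1500]
  650 → container 8  [load 1500/1500]
  600 → container 9  [load 1350/1500]
  600 → container 10 (new)  [load 600/1500]
  450 → container 6  [load 1500/1500]
  300 → container 5  [load 1450/1500]
10 containers opened.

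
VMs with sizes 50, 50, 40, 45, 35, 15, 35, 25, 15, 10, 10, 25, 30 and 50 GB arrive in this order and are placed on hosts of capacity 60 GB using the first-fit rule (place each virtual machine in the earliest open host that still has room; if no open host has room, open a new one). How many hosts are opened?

  50 → host 1 (new)  [load 50/60]
  50 → host 2 (new)  [load 50/60]
  40 → host 3 (new)  [load 40/60]
  45 → host 4 (new)  [load 45/60]
  35 → host 5 (new)  [load 35/60]
  15 → host 3  [load 55/60]
  35 → host 6 (new)  [load 35/60]
  25 → host 5  [load 60/60]
  15 → host 4  [load 60/60]
  10 → host 1  [load 60/60]
  10 → host 2  [load 60/60]
  25 → host 6  [load 60/60]
  30 → host 7 (new)  [load 30/60]
  50 → host 8 (new)  [load 50/60]
8 hosts opened.

8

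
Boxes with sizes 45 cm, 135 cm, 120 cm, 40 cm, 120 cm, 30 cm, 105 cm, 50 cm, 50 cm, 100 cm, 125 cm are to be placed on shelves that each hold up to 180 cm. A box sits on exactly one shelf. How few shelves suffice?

Total = 135 + 125 + 120 + 120 + 105 + 100 + 50 + 50 + 45 + 40 + 30 = 920 cm.
Lower bound: ⌈920/180⌉ = 6 shelves.
A packing using 6 shelves:
  shelf 1: 135 + 45 = 180
  shelf 2: 125 + 50 = 175
  shelf 3: 120 + 50 = 170
  shelf 4: 120 + 40 = 160
  shelf 5: 105 + 30 = 135
  shelf 6: 100 = 100
This matches the lower bound, so 6 is optimal.

6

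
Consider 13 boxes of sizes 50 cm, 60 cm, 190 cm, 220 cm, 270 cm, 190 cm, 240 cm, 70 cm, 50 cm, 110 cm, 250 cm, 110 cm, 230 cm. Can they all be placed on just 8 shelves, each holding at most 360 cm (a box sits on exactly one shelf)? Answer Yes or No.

A valid assignment using 7 shelves:
  shelf 1: 270 + 70 = 340
  shelf 2: 250 + 110 = 360
  shelf 3: 240 + 110 = 350
  shelf 4: 230 + 60 + 50 = 340
  shelf 5: 220 + 50 = 270
  shelf 6: 190 = 190
  shelf 7: 190 = 190
That uses only 7 ≤ 8, so 8 shelves are enough.

Yes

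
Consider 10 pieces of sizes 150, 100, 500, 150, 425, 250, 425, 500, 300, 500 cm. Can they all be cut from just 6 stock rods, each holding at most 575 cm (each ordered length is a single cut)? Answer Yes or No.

Total = 3300 cm; ⌈3300/575⌉ = 6.
The bound of 6 does not rule out 6, but exhaustive search shows no assignment into 6 stock rods of capacity 575 cm exists — the minimum is 7.

No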